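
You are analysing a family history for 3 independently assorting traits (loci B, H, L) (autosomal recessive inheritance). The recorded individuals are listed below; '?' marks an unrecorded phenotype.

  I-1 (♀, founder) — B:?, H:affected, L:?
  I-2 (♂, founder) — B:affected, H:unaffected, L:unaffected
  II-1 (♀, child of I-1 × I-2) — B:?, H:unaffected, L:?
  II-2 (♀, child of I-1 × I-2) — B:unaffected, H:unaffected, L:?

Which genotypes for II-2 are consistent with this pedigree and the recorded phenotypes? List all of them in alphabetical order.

B/I-1 ? ·: BB|Bb
B/I-2 aff ·: bb
B/II-1 ? I-1×I-2: Bb|bb
B/II-2 un I-1×I-2: Bb
⇒ B over [I-1,I-2,II-1,II-2]: 3 consistent
H/I-1 aff ·: hh
H/I-2 un ·: HH|Hh
H/II-1 un I-1×I-2: Hh
H/II-2 un I-1×I-2: Hh
⇒ H over [I-1,I-2,II-1,II-2]: 2 consistent
L/I-1 ? ·: LL|Ll|ll
L/I-2 un ·: LL|Ll
L/II-1 ? I-1×I-2: LL|Ll|ll
L/II-2 ? I-1×I-2: LL|Ll|ll
⇒ L over [I-1,I-2,II-1,II-2]: 23 consistent

II-2 ∈ {Bb Hh LL, Bb Hh Ll, Bb Hh ll}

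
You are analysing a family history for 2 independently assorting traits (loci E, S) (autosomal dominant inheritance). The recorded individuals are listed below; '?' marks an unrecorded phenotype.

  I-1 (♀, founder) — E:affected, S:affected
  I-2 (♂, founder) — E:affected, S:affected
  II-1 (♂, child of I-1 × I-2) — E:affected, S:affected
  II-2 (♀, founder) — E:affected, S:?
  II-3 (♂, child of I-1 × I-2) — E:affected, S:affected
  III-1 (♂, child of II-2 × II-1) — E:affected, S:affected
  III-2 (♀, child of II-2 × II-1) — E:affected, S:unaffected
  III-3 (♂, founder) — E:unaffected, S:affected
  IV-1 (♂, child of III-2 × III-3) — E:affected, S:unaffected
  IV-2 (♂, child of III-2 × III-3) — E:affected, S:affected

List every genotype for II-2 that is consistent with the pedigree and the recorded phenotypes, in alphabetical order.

II-2 ∈ {EE Ss, EE ss, Ee Ss, Ee ss}

E/I-1 aff ·: Ee|EE
E/I-2 aff ·: Ee|EE
E/II-1 aff I-1×I-2: Ee|EE
E/II-2 aff ·: Ee|EE
E/II-3 aff I-1×I-2: Ee|EE
E/III-1 aff II-2×II-1: Ee|EE
E/III-2 aff II-2×II-1: Ee|EE
E/III-3 un ·: ee
E/IV-1 aff III-2×III-3: Ee
E/IV-2 aff III-2×III-3: Ee
⇒ E over [I-1,I-2,II-1,II-2,II-3,III-1,III-2,III-3,IV-1,IV-2]: 83 consistent
S/I-1 aff ·: Ss|SS
S/I-2 aff ·: Ss|SS
S/II-1 aff I-1×I-2: Ss
S/II-2 ? ·: ss|Ss
S/II-3 aff I-1×I-2: Ss|SS
S/III-1 aff II-2×II-1: Ss|SS
S/III-2 un II-2×II-1: ss
S/III-3 aff ·: Ss
S/IV-1 un III-2×III-3: ss
S/IV-2 aff III-2×III-3: Ss
⇒ S over [I-1,I-2,II-1,II-2,II-3,III-1,III-2,III-3,IV-1,IV-2]: 18 consistent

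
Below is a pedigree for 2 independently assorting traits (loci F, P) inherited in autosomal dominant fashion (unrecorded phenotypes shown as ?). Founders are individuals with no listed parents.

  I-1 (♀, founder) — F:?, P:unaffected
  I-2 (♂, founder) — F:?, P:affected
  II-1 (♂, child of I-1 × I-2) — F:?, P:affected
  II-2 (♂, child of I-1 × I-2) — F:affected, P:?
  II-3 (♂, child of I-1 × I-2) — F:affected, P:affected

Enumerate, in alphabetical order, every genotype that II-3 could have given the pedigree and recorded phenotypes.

II-3 ∈ {FF Pp, Ff Pp}

F/I-1 ? ·: ff|Ff|FF
F/I-2 ? ·: ff|Ff|FF
F/II-1 ? I-1×I-2: ff|Ff|FF
F/II-2 aff I-1×I-2: Ff|FF
F/II-3 aff I-1×I-2: Ff|FF
⇒ F over [I-1,I-2,II-1,II-2,II-3]: 35 consistent
P/I-1 un ·: pp
P/I-2 aff ·: Pp|PP
P/II-1 aff I-1×I-2: Pp
P/II-2 ? I-1×I-2: pp|Pp
P/II-3 aff I-1×I-2: Pp
⇒ P over [I-1,I-2,II-1,II-2,II-3]: 3 consistent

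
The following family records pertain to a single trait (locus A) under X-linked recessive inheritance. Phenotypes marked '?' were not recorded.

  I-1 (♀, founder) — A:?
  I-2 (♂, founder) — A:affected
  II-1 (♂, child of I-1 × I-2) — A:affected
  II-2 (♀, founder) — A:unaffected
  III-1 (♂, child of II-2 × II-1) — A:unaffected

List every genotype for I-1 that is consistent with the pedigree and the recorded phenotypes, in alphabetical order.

I-1 ∈ {X^AX^a, X^aX^a}

A/I-1 ? ·: X^AX^a|X^aX^a
A/I-2 aff ·: X^aY
A/II-1 aff I-1×I-2: X^aY
A/II-2 un ·: X^AX^A|X^AX^a
A/III-1 un II-2×II-1: X^AY
⇒ A over [I-1,I-2,II-1,II-2,III-1]: 4 consistent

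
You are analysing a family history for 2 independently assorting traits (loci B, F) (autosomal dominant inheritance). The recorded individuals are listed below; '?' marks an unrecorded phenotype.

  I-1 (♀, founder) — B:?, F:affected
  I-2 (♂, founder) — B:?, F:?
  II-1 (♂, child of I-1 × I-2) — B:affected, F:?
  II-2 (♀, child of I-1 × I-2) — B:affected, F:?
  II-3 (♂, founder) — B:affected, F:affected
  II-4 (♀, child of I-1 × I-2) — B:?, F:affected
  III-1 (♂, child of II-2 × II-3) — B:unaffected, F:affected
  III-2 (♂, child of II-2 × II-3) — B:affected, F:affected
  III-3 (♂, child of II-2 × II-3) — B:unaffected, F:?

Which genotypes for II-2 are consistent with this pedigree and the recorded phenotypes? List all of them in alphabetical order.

B/I-1 ? ·: bb|Bb|BB
B/I-2 ? ·: bb|Bb|BB
B/II-1 aff I-1×I-2: Bb|BB
B/II-2 aff I-1×I-2: Bb
B/II-3 aff ·: Bb
B/II-4 ? I-1×I-2: bb|Bb|BB
B/III-1 un II-2×II-3: bb
B/III-2 aff II-2×II-3: Bb|BB
B/III-3 un II-2×II-3: bb
⇒ B over [I-1,I-2,II-1,II-2,II-3,II-4,III-1,III-2,III-3]: 40 consistent
F/I-1 aff ·: Ff|FF
F/I-2 ? ·: ff|Ff|FF
F/II-1 ? I-1×I-2: ff|Ff|FF
F/II-2 ? I-1×I-2: ff|Ff|FF
F/II-3 aff ·: Ff|FF
F/II-4 aff I-1×I-2: Ff|FF
F/III-1 aff II-2×II-3: Ff|FF
F/III-2 aff II-2×II-3: Ff|FF
F/III-3 ? II-2×II-3: ff|Ff|FF
⇒ F over [I-1,I-2,II-1,II-2,II-3,II-4,III-1,III-2,III-3]: 499 consistent

II-2 ∈ {Bb FF, Bb Ff, Bb ff}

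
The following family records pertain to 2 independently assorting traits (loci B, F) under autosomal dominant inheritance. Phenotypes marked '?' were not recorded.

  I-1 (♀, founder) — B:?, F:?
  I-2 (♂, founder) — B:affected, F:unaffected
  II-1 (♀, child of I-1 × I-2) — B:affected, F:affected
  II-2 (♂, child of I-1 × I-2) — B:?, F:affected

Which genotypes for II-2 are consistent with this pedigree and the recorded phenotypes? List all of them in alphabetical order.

II-2 ∈ {BB Ff, Bb Ff, bb Ff}

B/I-1 ? ·: bb|Bb|BB
B/I-2 aff ·: Bb|BB
B/II-1 aff I-1×I-2: Bb|BB
B/II-2 ? I-1×I-2: bb|Bb|BB
⇒ B over [I-1,I-2,II-1,II-2]: 18 consistent
F/I-1 ? ·: Ff|FF
F/I-2 un ·: ff
F/II-1 aff I-1×I-2: Ff
F/II-2 aff I-1×I-2: Ff
⇒ F over [I-1,I-2,II-1,II-2]: 2 consistent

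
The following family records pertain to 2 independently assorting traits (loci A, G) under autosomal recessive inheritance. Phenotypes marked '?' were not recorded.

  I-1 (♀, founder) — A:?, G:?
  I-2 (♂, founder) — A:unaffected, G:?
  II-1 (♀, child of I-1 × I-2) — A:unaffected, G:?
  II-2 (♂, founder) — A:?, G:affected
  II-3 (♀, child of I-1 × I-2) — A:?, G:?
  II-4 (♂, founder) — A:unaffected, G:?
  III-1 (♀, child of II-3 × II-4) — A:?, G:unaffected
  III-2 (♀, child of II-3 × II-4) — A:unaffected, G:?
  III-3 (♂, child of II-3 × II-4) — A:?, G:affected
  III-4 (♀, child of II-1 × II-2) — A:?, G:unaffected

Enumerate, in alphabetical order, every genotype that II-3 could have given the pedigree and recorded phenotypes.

II-3 ∈ {AA Gg, AA gg, Aa Gg, Aa gg, aa Gg, aa gg}

A/I-1 ? ·: AA|Aa|aa
A/I-2 un ·: AA|Aa
A/II-1 un I-1×I-2: AA|Aa
A/II-2 ? ·: AA|Aa|aa
A/II-3 ? I-1×I-2: AA|Aa|aa
A/II-4 un ·: AA|Aa
A/III-1 ? II-3×II-4: AA|Aa|aa
A/III-2 un II-3×II-4: AA|Aa
A/III-3 ? II-3×II-4: AA|Aa|aa
A/III-4 ? II-1×II-2: AA|Aa|aa
⇒ A over [I-1,I-2,II-1,II-2,II-3,II-4,III-1,III-2,III-3,III-4]: 1645 consistent
G/I-1 ? ·: GG|Gg|gg
G/I-2 ? ·: GG|Gg|gg
G/II-1 ? I-1×I-2: GG|Gg
G/II-2 aff ·: gg
G/II-3 ? I-1×I-2: Gg|gg
G/II-4 ? ·: Gg|gg
G/III-1 un II-3×II-4: GG|Gg
G/III-2 ? II-3×II-4: GG|Gg|gg
G/III-3 aff II-3×II-4: gg
G/III-4 un II-1×II-2: Gg
⇒ G over [I-1,I-2,II-1,II-2,II-3,II-4,III-1,III-2,III-3,III-4]: 88 consistent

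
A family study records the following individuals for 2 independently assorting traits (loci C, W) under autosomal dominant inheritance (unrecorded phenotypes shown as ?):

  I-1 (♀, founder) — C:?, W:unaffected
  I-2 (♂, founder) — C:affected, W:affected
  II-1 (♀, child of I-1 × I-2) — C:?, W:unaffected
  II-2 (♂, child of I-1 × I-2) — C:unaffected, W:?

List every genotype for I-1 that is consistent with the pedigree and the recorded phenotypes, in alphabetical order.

C/I-1 ? ·: cc|Cc
C/I-2 aff ·: Cc
C/II-1 ? I-1×I-2: cc|Cc|CC
C/II-2 un I-1×I-2: cc
⇒ C over [I-1,I-2,II-1,II-2]: 5 consistent
W/I-1 un ·: ww
W/I-2 aff ·: Ww
W/II-1 un I-1×I-2: ww
W/II-2 ? I-1×I-2: ww|Ww
⇒ W over [I-1,I-2,II-1,II-2]: 2 consistent

I-1 ∈ {Cc ww, cc ww}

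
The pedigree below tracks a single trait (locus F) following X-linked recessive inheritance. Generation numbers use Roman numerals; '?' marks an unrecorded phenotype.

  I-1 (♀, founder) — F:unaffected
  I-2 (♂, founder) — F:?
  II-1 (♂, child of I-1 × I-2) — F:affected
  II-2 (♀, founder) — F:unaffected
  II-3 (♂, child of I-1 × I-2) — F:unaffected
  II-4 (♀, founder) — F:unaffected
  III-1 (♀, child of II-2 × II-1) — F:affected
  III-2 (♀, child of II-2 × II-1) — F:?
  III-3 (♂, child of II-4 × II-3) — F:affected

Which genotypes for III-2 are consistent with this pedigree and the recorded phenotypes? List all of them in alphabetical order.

III-2 ∈ {X^FX^f, X^fX^f}

F/I-1 un ·: X^FX^f
F/I-2 ? ·: X^FY|X^fY
F/II-1 aff I-1×I-2: X^fY
F/II-2 un ·: X^FX^f
F/II-3 un I-1×I-2: X^FY
F/II-4 un ·: X^FX^f
F/III-1 aff II-2×II-1: X^fX^f
F/III-2 ? II-2×II-1: X^FX^f|X^fX^f
F/III-3 aff II-4×II-3: X^fY
⇒ F over [I-1,I-2,II-1,II-2,II-3,II-4,III-1,III-2,III-3]: 4 consistent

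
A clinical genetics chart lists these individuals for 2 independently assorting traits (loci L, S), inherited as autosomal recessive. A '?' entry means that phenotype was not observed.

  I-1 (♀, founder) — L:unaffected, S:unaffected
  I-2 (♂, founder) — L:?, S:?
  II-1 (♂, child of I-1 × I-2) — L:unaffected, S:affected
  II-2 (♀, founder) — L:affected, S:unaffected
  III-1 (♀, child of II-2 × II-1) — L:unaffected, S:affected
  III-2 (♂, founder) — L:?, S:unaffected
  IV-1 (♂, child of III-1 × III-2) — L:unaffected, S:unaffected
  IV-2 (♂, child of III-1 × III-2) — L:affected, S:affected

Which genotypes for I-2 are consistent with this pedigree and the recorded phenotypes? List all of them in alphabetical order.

L/I-1 un ·: LL|Ll
L/I-2 ? ·: LL|Ll|ll
L/II-1 un I-1×I-2: LL|Ll
L/II-2 aff ·: ll
L/III-1 un II-2×II-1: Ll
L/III-2 ? ·: Ll|ll
L/IV-1 un III-1×III-2: LL|Ll
L/IV-2 aff III-1×III-2: ll
⇒ L over [I-1,I-2,II-1,II-2,III-1,III-2,IV-1,IV-2]: 27 consistent
S/I-1 un ·: Ss
S/I-2 ? ·: Ss|ss
S/II-1 aff I-1×I-2: ss
S/II-2 un ·: Ss
S/III-1 aff II-2×II-1: ss
S/III-2 un ·: Ss
S/IV-1 un III-1×III-2: Ss
S/IV-2 aff III-1×III-2: ss
⇒ S over [I-1,I-2,II-1,II-2,III-1,III-2,IV-1,IV-2]: 2 consistent

I-2 ∈ {LL Ss, LL ss, Ll Ss, Ll ss, ll Ss, ll ss}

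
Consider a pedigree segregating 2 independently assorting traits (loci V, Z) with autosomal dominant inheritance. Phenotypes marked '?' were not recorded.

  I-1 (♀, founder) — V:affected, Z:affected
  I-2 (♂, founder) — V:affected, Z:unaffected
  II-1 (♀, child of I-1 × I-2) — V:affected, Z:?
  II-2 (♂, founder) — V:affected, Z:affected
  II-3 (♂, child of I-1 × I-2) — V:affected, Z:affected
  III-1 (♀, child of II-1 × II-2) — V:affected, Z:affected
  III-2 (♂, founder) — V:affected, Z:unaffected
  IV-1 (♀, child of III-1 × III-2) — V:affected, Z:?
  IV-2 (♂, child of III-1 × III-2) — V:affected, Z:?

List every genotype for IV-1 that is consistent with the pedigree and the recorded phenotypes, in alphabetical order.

V/I-1 aff ·: Vv|VV
V/I-2 aff ·: Vv|VV
V/II-1 aff I-1×I-2: Vv|VV
V/II-2 aff ·: Vv|VV
V/II-3 aff I-1×I-2: Vv|VV
V/III-1 aff II-1×II-2: Vv|VV
V/III-2 aff ·: Vv|VV
V/IV-1 aff III-1×III-2: Vv|VV
V/IV-2 aff III-1×III-2: Vv|VV
⇒ V over [I-1,I-2,II-1,II-2,II-3,III-1,III-2,IV-1,IV-2]: 282 consistent
Z/I-1 aff ·: Zz|ZZ
Z/I-2 un ·: zz
Z/II-1 ? I-1×I-2: zz|Zz
Z/II-2 aff ·: Zz|ZZ
Z/II-3 aff I-1×I-2: Zz
Z/III-1 aff II-1×II-2: Zz|ZZ
Z/III-2 un ·: zz
Z/IV-1 ? III-1×III-2: zz|Zz
Z/IV-2 ? III-1×III-2: zz|Zz
⇒ Z over [I-1,I-2,II-1,II-2,II-3,III-1,III-2,IV-1,IV-2]: 28 consistent

IV-1 ∈ {VV Zz, VV zz, Vv Zz, Vv zz}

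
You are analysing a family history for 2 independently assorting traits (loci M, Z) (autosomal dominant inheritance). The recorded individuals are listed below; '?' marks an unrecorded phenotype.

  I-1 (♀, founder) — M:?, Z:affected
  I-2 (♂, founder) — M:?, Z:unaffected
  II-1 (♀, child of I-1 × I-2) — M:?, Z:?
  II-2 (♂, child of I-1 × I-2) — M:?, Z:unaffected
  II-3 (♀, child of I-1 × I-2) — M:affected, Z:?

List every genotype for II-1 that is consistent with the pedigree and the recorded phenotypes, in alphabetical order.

M/I-1 ? ·: mm|Mm|MM
M/I-2 ? ·: mm|Mm|MM
M/II-1 ? I-1×I-2: mm|Mm|MM
M/II-2 ? I-1×I-2: mm|Mm|MM
M/II-3 aff I-1×I-2: Mm|MM
⇒ M over [I-1,I-2,II-1,II-2,II-3]: 45 consistent
Z/I-1 aff ·: Zz
Z/I-2 un ·: zz
Z/II-1 ? I-1×I-2: zz|Zz
Z/II-2 un I-1×I-2: zz
Z/II-3 ? I-1×I-2: zz|Zz
⇒ Z over [I-1,I-2,II-1,II-2,II-3]: 4 consistent

II-1 ∈ {MM Zz, MM zz, Mm Zz, Mm zz, mm Zz, mm zz}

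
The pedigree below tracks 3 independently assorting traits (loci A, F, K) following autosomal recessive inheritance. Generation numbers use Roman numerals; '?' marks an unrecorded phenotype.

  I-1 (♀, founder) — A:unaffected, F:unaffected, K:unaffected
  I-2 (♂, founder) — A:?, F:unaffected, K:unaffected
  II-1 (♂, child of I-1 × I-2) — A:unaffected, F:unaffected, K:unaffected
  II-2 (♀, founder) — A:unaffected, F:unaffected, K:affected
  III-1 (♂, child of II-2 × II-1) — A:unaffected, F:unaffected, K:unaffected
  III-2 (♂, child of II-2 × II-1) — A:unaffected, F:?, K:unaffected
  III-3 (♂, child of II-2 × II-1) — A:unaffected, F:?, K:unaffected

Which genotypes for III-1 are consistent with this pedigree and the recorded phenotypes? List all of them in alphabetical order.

III-1 ∈ {AA FF Kk, AA Ff Kk, Aa FF Kk, Aa Ff Kk}

A/I-1 un ·: AA|Aa
A/I-2 ? ·: AA|Aa|aa
A/II-1 un I-1×I-2: AA|Aa
A/II-2 un ·: AA|Aa
A/III-1 un II-2×II-1: AA|Aa
A/III-2 un II-2×II-1: AA|Aa
A/III-3 un II-2×II-1: AA|Aa
⇒ A over [I-1,I-2,II-1,II-2,III-1,III-2,III-3]: 116 consistent
F/I-1 un ·: FF|Ff
F/I-2 un ·: FF|Ff
F/II-1 un I-1×I-2: FF|Ff
F/II-2 un ·: FF|Ff
F/III-1 un II-2×II-1: FF|Ff
F/III-2 ? II-2×II-1: FF|Ff|ff
F/III-3 ? II-2×II-1: FF|Ff|ff
⇒ F over [I-1,I-2,II-1,II-2,III-1,III-2,III-3]: 114 consistent
K/I-1 un ·: KK|Kk
K/I-2 un ·: KK|Kk
K/II-1 un I-1×I-2: KK|Kk
K/II-2 aff ·: kk
K/III-1 un II-2×II-1: Kk
K/III-2 un II-2×II-1: Kk
K/III-3 un II-2×II-1: Kk
⇒ K over [I-1,I-2,II-1,II-2,III-1,III-2,III-3]: 7 consistent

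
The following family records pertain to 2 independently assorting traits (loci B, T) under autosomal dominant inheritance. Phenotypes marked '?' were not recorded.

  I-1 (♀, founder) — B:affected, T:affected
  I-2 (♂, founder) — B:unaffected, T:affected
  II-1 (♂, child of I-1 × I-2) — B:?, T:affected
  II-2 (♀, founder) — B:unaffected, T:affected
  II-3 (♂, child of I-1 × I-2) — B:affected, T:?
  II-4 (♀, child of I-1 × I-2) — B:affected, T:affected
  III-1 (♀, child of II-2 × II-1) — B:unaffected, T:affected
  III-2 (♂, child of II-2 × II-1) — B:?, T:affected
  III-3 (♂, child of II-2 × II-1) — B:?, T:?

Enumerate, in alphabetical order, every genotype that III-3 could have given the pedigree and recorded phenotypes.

III-3 ∈ {Bb TT, Bb Tt, Bb tt, bb TT, bb Tt, bb tt}

B/I-1 aff ·: Bb|BB
B/I-2 un ·: bb
B/II-1 ? I-1×I-2: bb|Bb
B/II-2 un ·: bb
B/II-3 aff I-1×I-2: Bb
B/II-4 aff I-1×I-2: Bb
B/III-1 un II-2×II-1: bb
B/III-2 ? II-2×II-1: bb|Bb
B/III-3 ? II-2×II-1: bb|Bb
⇒ B over [I-1,I-2,II-1,II-2,II-3,II-4,III-1,III-2,III-3]: 9 consistent
T/I-1 aff ·: Tt|TT
T/I-2 aff ·: Tt|TT
T/II-1 aff I-1×I-2: Tt|TT
T/II-2 aff ·: Tt|TT
T/II-3 ? I-1×I-2: tt|Tt|TT
T/II-4 aff I-1×I-2: Tt|TT
T/III-1 aff II-2×II-1: Tt|TT
T/III-2 aff II-2×II-1: Tt|TT
T/III-3 ? II-2×II-1: tt|Tt|TT
⇒ T over [I-1,I-2,II-1,II-2,II-3,II-4,III-1,III-2,III-3]: 415 consistent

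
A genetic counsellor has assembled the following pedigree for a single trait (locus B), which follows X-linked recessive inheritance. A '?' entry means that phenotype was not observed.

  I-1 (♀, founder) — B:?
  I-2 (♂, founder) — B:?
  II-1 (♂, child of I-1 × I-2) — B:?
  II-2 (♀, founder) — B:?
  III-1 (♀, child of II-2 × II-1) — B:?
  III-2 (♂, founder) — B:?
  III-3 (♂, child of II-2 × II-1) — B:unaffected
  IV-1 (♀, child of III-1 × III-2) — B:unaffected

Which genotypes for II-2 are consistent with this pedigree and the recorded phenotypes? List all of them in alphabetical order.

II-2 ∈ {X^BX^B, X^BX^b}

B/I-1 ? ·: X^BX^B|X^BX^b|X^bX^b
B/I-2 ? ·: X^BY|X^bY
B/II-1 ? I-1×I-2: X^BY|X^bY
B/II-2 ? ·: X^BX^B|X^BX^b
B/III-1 ? II-2×II-1: X^BX^B|X^BX^b|X^bX^b
B/III-2 ? ·: X^BY|X^bY
B/III-3 un II-2×II-1: X^BY
B/IV-1 un III-1×III-2: X^BX^B|X^BX^b
⇒ B over [I-1,I-2,II-1,II-2,III-1,III-2,III-3,IV-1]: 56 consistent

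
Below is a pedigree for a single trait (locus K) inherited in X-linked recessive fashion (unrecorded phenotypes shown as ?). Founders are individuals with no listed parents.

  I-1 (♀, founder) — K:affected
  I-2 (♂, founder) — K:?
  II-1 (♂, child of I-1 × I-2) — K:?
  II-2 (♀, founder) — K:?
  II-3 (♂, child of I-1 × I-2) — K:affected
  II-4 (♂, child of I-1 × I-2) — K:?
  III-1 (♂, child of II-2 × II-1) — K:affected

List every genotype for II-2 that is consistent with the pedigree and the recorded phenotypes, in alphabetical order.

K/I-1 aff ·: X^kX^k
K/I-2 ? ·: X^KY|X^kY
K/II-1 ? I-1×I-2: X^kY
K/II-2 ? ·: X^KX^k|X^kX^k
K/II-3 aff I-1×I-2: X^kY
K/II-4 ? I-1×I-2: X^kY
K/III-1 aff II-2×II-1: X^kY
⇒ K over [I-1,I-2,II-1,II-2,II-3,II-4,III-1]: 4 consistent

II-2 ∈ {X^KX^k, X^kX^k}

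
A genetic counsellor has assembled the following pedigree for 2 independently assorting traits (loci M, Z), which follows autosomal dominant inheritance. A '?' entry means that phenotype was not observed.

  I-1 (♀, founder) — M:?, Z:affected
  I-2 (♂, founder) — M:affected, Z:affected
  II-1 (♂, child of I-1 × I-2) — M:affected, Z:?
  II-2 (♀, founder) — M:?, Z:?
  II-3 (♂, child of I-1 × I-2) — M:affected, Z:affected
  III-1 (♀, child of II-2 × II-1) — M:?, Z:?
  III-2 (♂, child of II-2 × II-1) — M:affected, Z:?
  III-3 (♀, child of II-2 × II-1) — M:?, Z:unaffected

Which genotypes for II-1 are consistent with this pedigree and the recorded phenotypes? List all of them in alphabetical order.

II-1 ∈ {MM Zz, MM zz, Mm Zz, Mm zz}

M/I-1 ? ·: mm|Mm|MM
M/I-2 aff ·: Mm|MM
M/II-1 aff I-1×I-2: Mm|MM
M/II-2 ? ·: mm|Mm|MM
M/II-3 aff I-1×I-2: Mm|MM
M/III-1 ? II-2×II-1: mm|Mm|MM
M/III-2 aff II-2×II-1: Mm|MM
M/III-3 ? II-2×II-1: mm|Mm|MM
⇒ M over [I-1,I-2,II-1,II-2,II-3,III-1,III-2,III-3]: 310 consistent
Z/I-1 aff ·: Zz|ZZ
Z/I-2 aff ·: Zz|ZZ
Z/II-1 ? I-1×I-2: zz|Zz
Z/II-2 ? ·: zz|Zz
Z/II-3 aff I-1×I-2: Zz|ZZ
Z/III-1 ? II-2×II-1: zz|Zz|ZZ
Z/III-2 ? II-2×II-1: zz|Zz|ZZ
Z/III-3 un II-2×II-1: zz
⇒ Z over [I-1,I-2,II-1,II-2,II-3,III-1,III-2,III-3]: 88 consistent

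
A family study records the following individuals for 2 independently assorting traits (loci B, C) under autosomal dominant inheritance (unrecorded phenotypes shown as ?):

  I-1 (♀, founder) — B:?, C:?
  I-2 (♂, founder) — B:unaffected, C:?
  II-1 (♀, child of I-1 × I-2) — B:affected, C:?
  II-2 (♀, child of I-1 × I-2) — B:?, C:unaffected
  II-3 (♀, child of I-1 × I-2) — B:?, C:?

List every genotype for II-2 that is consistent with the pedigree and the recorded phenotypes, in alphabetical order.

II-2 ∈ {Bb cc, bb cc}

B/I-1 ? ·: Bb|BB
B/I-2 un ·: bb
B/II-1 aff I-1×I-2: Bb
B/II-2 ? I-1×I-2: bb|Bb
B/II-3 ? I-1×I-2: bb|Bb
⇒ B over [I-1,I-2,II-1,II-2,II-3]: 5 consistent
C/I-1 ? ·: cc|Cc
C/I-2 ? ·: cc|Cc
C/II-1 ? I-1×I-2: cc|Cc|CC
C/II-2 un I-1×I-2: cc
C/II-3 ? I-1×I-2: cc|Cc|CC
⇒ C over [I-1,I-2,II-1,II-2,II-3]: 18 consistent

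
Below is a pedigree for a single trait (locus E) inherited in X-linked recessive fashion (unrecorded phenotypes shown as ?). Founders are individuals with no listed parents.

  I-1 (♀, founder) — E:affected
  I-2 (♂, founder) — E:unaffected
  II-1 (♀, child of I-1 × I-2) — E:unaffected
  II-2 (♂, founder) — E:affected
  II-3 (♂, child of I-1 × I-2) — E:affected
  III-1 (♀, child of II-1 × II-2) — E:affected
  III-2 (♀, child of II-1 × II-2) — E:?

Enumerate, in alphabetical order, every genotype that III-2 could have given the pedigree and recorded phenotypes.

III-2 ∈ {X^EX^e, X^eX^e}

E/I-1 aff ·: X^eX^e
E/I-2 un ·: X^EY
E/II-1 un I-1×I-2: X^EX^e
E/II-2 aff ·: X^eY
E/II-3 aff I-1×I-2: X^eY
E/III-1 aff II-1×II-2: X^eX^e
E/III-2 ? II-1×II-2: X^EX^e|X^eX^e
⇒ E over [I-1,I-2,II-1,II-2,II-3,III-1,III-2]: 2 consistent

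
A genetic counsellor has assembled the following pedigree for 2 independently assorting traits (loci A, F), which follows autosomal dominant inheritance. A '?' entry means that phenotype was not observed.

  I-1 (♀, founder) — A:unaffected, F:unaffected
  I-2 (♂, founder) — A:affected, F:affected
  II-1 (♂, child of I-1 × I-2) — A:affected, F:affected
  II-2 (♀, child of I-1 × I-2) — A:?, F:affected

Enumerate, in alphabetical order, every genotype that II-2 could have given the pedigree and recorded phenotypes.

II-2 ∈ {Aa Ff, aa Ff}

A/I-1 un ·: aa
A/I-2 aff ·: Aa|AA
A/II-1 aff I-1×I-2: Aa
A/II-2 ? I-1×I-2: aa|Aa
⇒ A over [I-1,I-2,II-1,II-2]: 3 consistent
F/I-1 un ·: ff
F/I-2 aff ·: Ff|FF
F/II-1 aff I-1×I-2: Ff
F/II-2 aff I-1×I-2: Ff
⇒ F over [I-1,I-2,II-1,II-2]: 2 consistent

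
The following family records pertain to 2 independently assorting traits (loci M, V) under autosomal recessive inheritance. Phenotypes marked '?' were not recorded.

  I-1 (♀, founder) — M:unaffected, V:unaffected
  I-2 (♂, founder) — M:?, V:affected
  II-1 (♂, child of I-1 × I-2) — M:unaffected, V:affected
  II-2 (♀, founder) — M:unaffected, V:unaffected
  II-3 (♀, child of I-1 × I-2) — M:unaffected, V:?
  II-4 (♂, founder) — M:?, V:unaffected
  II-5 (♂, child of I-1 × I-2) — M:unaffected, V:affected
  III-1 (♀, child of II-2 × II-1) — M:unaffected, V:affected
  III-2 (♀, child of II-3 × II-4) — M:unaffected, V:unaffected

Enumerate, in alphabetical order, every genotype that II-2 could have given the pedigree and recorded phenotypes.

M/I-1 un ·: MM|Mm
M/I-2 ? ·: MM|Mm|mm
M/II-1 un I-1×I-2: MM|Mm
M/II-2 un ·: MM|Mm
M/II-3 un I-1×I-2: MM|Mm
M/II-4 ? ·: MM|Mm|mm
M/II-5 un I-1×I-2: MM|Mm
M/III-1 un II-2×II-1: MM|Mm
M/III-2 un II-3×II-4: MM|Mm
⇒ M over [I-1,I-2,II-1,II-2,II-3,II-4,II-5,III-1,III-2]: 430 consistent
V/I-1 un ·: Vv
V/I-2 aff ·: vv
V/II-1 aff I-1×I-2: vv
V/II-2 un ·: Vv
V/II-3 ? I-1×I-2: Vv|vv
V/II-4 un ·: VV|Vv
V/II-5 aff I-1×I-2: vv
V/III-1 aff II-2×II-1: vv
V/III-2 un II-3×II-4: VV|Vv
⇒ V over [I-1,I-2,II-1,II-2,II-3,II-4,II-5,III-1,III-2]: 6 consistent

II-2 ∈ {MM Vv, Mm Vv}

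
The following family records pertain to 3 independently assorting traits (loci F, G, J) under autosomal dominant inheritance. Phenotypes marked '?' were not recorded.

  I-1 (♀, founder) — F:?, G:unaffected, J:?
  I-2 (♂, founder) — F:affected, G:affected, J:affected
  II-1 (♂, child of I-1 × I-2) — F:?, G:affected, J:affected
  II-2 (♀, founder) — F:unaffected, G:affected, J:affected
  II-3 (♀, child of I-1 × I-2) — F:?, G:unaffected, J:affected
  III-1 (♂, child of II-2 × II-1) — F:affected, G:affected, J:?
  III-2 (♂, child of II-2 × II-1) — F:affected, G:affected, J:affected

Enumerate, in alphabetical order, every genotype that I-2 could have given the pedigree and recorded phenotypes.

F/I-1 ? ·: ff|Ff|FF
F/I-2 aff ·: Ff|FF
F/II-1 ? I-1×I-2: Ff|FF
F/II-2 un ·: ff
F/II-3 ? I-1×I-2: ff|Ff|FF
F/III-1 aff II-2×II-1: Ff
F/III-2 aff II-2×II-1: Ff
⇒ F over [I-1,I-2,II-1,II-2,II-3,III-1,III-2]: 18 consistent
G/I-1 un ·: gg
G/I-2 aff ·: Gg
G/II-1 aff I-1×I-2: Gg
G/II-2 aff ·: Gg|GG
G/II-3 un I-1×I-2: gg
G/III-1 aff II-2×II-1: Gg|GG
G/III-2 aff II-2×II-1: Gg|GG
⇒ G over [I-1,I-2,II-1,II-2,II-3,III-1,III-2]: 8 consistent
J/I-1 ? ·: jj|Jj|JJ
J/I-2 aff ·: Jj|JJ
J/II-1 aff I-1×I-2: Jj|JJ
J/II-2 aff ·: Jj|JJ
J/II-3 aff I-1×I-2: Jj|JJ
J/III-1 ? II-2×II-1: jj|Jj|JJ
J/III-2 aff II-2×II-1: Jj|JJ
⇒ J over [I-1,I-2,II-1,II-2,II-3,III-1,III-2]: 115 consistent

I-2 ∈ {FF Gg JJ, FF Gg Jj, Ff Gg JJ, Ff Gg Jj}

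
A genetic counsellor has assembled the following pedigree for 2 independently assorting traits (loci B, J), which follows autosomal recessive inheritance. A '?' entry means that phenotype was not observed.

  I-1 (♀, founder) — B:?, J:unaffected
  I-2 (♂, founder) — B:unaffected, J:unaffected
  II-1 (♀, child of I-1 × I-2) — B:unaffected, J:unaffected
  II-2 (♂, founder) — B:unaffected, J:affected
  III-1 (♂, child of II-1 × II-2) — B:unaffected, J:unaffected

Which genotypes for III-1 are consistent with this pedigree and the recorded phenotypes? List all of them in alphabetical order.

III-1 ∈ {BB Jj, Bb Jj}

B/I-1 ? ·: BB|Bb|bb
B/I-2 un ·: BB|Bb
B/II-1 un I-1×I-2: BB|Bb
B/II-2 un ·: BB|Bb
B/III-1 un II-1×II-2: BB|Bb
⇒ B over [I-1,I-2,II-1,II-2,III-1]: 32 consistent
J/I-1 un ·: JJ|Jj
J/I-2 un ·: JJ|Jj
J/II-1 un I-1×I-2: JJ|Jj
J/II-2 aff ·: jj
J/III-1 un II-1×II-2: Jj
⇒ J over [I-1,I-2,II-1,II-2,III-1]: 7 consistent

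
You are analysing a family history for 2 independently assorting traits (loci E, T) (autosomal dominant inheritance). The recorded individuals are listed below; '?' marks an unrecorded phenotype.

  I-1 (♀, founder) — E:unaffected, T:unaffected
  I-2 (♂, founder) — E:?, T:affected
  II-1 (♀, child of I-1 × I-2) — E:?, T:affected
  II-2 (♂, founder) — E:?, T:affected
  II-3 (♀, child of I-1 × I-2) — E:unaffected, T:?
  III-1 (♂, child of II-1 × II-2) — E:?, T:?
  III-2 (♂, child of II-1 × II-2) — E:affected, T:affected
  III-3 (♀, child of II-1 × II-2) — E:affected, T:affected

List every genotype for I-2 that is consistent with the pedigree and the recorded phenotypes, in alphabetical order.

E/I-1 un ·: ee
E/I-2 ? ·: ee|Ee
E/II-1 ? I-1×I-2: ee|Ee
E/II-2 ? ·: ee|Ee|EE
E/II-3 un I-1×I-2: ee
E/III-1 ? II-1×II-2: ee|Ee|EE
E/III-2 aff II-1×II-2: Ee|EE
E/III-3 aff II-1×II-2: Ee|EE
⇒ E over [I-1,I-2,II-1,II-2,II-3,III-1,III-2,III-3]: 28 consistent
T/I-1 un ·: tt
T/I-2 aff ·: Tt|TT
T/II-1 aff I-1×I-2: Tt
T/II-2 aff ·: Tt|TT
T/II-3 ? I-1×I-2: tt|Tt
T/III-1 ? II-1×II-2: tt|Tt|TT
T/III-2 aff II-1×II-2: Tt|TT
T/III-3 aff II-1×II-2: Tt|TT
⇒ T over [I-1,I-2,II-1,II-2,II-3,III-1,III-2,III-3]: 60 consistent

I-2 ∈ {Ee TT, Ee Tt, ee TT, ee Tt}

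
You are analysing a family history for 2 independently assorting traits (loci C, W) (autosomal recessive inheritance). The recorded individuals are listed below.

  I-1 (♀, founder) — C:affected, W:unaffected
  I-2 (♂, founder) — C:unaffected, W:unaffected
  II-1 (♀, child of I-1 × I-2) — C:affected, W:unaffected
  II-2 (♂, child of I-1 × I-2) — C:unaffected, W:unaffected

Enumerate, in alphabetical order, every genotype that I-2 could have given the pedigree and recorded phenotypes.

I-2 ∈ {Cc WW, Cc Ww}

C/I-1 aff ·: cc
C/I-2 un ·: Cc
C/II-1 aff I-1×I-2: cc
C/II-2 un I-1×I-2: Cc
⇒ C over [I-1,I-2,II-1,II-2]: 1 consistent
W/I-1 un ·: WW|Ww
W/I-2 un ·: WW|Ww
W/II-1 un I-1×I-2: WW|Ww
W/II-2 un I-1×I-2: WW|Ww
⇒ W over [I-1,I-2,II-1,II-2]: 13 consistent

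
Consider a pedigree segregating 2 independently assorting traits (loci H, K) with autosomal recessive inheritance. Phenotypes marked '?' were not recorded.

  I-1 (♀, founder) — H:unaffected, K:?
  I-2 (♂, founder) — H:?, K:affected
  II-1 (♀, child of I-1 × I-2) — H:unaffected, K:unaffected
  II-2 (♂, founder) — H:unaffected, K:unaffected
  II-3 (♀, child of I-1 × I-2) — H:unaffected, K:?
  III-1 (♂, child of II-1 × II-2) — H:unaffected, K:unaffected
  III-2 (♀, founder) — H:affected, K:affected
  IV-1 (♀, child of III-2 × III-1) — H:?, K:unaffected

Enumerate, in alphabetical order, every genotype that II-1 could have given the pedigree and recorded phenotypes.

II-1 ∈ {HH Kk, Hh Kk}

H/I-1 un ·: HH|Hh
H/I-2 ? ·: HH|Hh|hh
H/II-1 un I-1×I-2: HH|Hh
H/II-2 un ·: HH|Hh
H/II-3 un I-1×I-2: HH|Hh
H/III-1 un II-1×II-2: HH|Hh
H/III-2 aff ·: hh
H/IV-1 ? III-2×III-1: Hh|hh
⇒ H over [I-1,I-2,II-1,II-2,II-3,III-1,III-2,IV-1]: 76 consistent
K/I-1 ? ·: KK|Kk
K/I-2 aff ·: kk
K/II-1 un I-1×I-2: Kk
K/II-2 un ·: KK|Kk
K/II-3 ? I-1×I-2: Kk|kk
K/III-1 un II-1×II-2: KK|Kk
K/III-2 aff ·: kk
K/IV-1 un III-2×III-1: Kk
⇒ K over [I-1,I-2,II-1,II-2,II-3,III-1,III-2,IV-1]: 12 consistent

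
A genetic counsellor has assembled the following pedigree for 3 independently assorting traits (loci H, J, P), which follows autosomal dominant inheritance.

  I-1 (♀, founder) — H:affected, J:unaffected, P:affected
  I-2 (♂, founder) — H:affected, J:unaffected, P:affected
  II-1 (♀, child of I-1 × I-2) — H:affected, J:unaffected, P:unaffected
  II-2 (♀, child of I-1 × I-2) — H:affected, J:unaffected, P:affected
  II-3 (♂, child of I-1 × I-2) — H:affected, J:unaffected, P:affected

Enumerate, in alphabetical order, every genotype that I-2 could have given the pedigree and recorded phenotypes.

I-2 ∈ {HH jj Pp, Hh jj Pp}

H/I-1 aff ·: Hh|HH
H/I-2 aff ·: Hh|HH
H/II-1 aff I-1×I-2: Hh|HH
H/II-2 aff I-1×I-2: Hh|HH
H/II-3 aff I-1×I-2: Hh|HH
⇒ H over [I-1,I-2,II-1,II-2,II-3]: 25 consistent
J/I-1 un ·: jj
J/I-2 un ·: jj
J/II-1 un I-1×I-2: jj
J/II-2 un I-1×I-2: jj
J/II-3 un I-1×I-2: jj
⇒ J over [I-1,I-2,II-1,II-2,II-3]: 1 consistent
P/I-1 aff ·: Pp
P/I-2 aff ·: Pp
P/II-1 un I-1×I-2: pp
P/II-2 aff I-1×I-2: Pp|PP
P/II-3 aff I-1×I-2: Pp|PP
⇒ P over [I-1,I-2,II-1,II-2,II-3]: 4 consistent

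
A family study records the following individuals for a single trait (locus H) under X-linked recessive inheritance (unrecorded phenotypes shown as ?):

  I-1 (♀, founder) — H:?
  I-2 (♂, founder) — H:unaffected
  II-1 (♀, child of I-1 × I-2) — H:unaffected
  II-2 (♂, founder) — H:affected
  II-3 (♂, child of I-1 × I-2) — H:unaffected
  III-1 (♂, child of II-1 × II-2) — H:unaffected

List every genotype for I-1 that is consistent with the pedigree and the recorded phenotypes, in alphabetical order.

H/I-1 ? ·: X^HX^H|X^HX^h
H/I-2 un ·: X^HY
H/II-1 un I-1×I-2: X^HX^H|X^HX^h
H/II-2 aff ·: X^hY
H/II-3 un I-1×I-2: X^HY
H/III-1 un II-1×II-2: X^HY
⇒ H over [I-1,I-2,II-1,II-2,II-3,III-1]: 3 consistent

I-1 ∈ {X^HX^H, X^HX^h}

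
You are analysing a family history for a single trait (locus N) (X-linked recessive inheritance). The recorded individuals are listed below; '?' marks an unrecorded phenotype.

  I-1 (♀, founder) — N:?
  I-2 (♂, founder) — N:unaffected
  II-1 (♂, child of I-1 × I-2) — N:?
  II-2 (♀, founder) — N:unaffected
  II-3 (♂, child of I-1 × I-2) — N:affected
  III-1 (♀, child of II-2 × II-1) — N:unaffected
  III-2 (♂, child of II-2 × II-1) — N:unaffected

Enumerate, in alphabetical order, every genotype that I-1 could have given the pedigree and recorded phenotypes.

I-1 ∈ {X^NX^n, X^nX^n}

N/I-1 ? ·: X^NX^n|X^nX^n
N/I-2 un ·: X^NY
N/II-1 ? I-1×I-2: X^NY|X^nY
N/II-2 un ·: X^NX^N|X^NX^n
N/II-3 aff I-1×I-2: X^nY
N/III-1 un II-2×II-1: X^NX^N|X^NX^n
N/III-2 un II-2×II-1: X^NY
⇒ N over [I-1,I-2,II-1,II-2,II-3,III-1,III-2]: 7 consistent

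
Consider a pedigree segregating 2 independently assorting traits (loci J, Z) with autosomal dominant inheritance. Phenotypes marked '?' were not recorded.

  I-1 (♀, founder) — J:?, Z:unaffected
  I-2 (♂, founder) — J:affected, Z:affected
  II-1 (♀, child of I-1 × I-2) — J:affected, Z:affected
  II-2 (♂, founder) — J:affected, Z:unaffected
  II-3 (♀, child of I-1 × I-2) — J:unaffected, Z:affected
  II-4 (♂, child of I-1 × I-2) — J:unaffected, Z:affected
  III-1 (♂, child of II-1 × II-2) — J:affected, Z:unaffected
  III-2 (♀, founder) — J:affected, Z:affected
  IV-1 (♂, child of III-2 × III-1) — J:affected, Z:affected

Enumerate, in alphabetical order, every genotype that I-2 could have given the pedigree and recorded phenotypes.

J/I-1 ? ·: jj|Jj
J/I-2 aff ·: Jj
J/II-1 aff I-1×I-2: Jj|JJ
J/II-2 aff ·: Jj|JJ
J/II-3 un I-1×I-2: jj
J/II-4 un I-1×I-2: jj
J/III-1 aff II-1×II-2: Jj|JJ
J/III-2 aff ·: Jj|JJ
J/IV-1 aff III-2×III-1: Jj|JJ
⇒ J over [I-1,I-2,II-1,II-2,II-3,II-4,III-1,III-2,IV-1]: 38 consistent
Z/I-1 un ·: zz
Z/I-2 aff ·: Zz|ZZ
Z/II-1 aff I-1×I-2: Zz
Z/II-2 un ·: zz
Z/II-3 aff I-1×I-2: Zz
Z/II-4 aff I-1×I-2: Zz
Z/III-1 un II-1×II-2: zz
Z/III-2 aff ·: Zz|ZZ
Z/IV-1 aff III-2×III-1: Zz
⇒ Z over [I-1,I-2,II-1,II-2,II-3,II-4,III-1,III-2,IV-1]: 4 consistent

I-2 ∈ {Jj ZZ, Jj Zz}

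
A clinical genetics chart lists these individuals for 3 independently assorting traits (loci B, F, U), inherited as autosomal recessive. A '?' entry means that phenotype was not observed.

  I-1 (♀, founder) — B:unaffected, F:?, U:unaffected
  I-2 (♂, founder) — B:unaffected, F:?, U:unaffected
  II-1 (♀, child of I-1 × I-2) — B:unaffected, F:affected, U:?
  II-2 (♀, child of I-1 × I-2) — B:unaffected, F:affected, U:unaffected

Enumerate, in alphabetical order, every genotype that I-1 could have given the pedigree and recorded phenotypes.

B/I-1 un ·: BB|Bb
B/I-2 un ·: BB|Bb
B/II-1 un I-1×I-2: BB|Bb
B/II-2 un I-1×I-2: BB|Bb
⇒ B over [I-1,I-2,II-1,II-2]: 13 consistent
F/I-1 ? ·: Ff|ff
F/I-2 ? ·: Ff|ff
F/II-1 aff I-1×I-2: ff
F/II-2 aff I-1×I-2: ff
⇒ F over [I-1,I-2,II-1,II-2]: 4 consistent
U/I-1 un ·: UU|Uu
U/I-2 un ·: UU|Uu
U/II-1 ? I-1×I-2: UU|Uu|uu
U/II-2 un I-1×I-2: UU|Uu
⇒ U over [I-1,I-2,II-1,II-2]: 15 consistent

I-1 ∈ {BB Ff UU, BB Ff Uu, BB ff UU, BB ff Uu, Bb Ff UU, Bb Ff Uu, Bb ff UU, Bb ff Uu}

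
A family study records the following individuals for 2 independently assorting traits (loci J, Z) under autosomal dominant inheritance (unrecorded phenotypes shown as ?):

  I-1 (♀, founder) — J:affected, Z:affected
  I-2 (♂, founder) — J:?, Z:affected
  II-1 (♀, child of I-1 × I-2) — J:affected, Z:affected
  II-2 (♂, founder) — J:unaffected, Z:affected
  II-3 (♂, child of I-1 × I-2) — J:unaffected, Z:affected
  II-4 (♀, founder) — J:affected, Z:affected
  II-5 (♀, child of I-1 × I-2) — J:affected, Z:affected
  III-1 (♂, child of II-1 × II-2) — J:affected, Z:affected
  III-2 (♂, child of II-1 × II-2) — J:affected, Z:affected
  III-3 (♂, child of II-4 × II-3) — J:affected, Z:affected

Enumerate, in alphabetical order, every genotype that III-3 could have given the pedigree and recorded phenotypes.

J/I-1 aff ·: Jj
J/I-2 ? ·: jj|Jj
J/II-1 aff I-1×I-2: Jj|JJ
J/II-2 un ·: jj
J/II-3 un I-1×I-2: jj
J/II-4 aff ·: Jj|JJ
J/II-5 aff I-1×I-2: Jj|JJ
J/III-1 aff II-1×II-2: Jj
J/III-2 aff II-1×II-2: Jj
J/III-3 aff II-4×II-3: Jj
⇒ J over [I-1,I-2,II-1,II-2,II-3,II-4,II-5,III-1,III-2,III-3]: 10 consistent
Z/I-1 aff ·: Zz|ZZ
Z/I-2 aff ·: Zz|ZZ
Z/II-1 aff I-1×I-2: Zz|ZZ
Z/II-2 aff ·: Zz|ZZ
Z/II-3 aff I-1×I-2: Zz|ZZ
Z/II-4 aff ·: Zz|ZZ
Z/II-5 aff I-1×I-2: Zz|ZZ
Z/III-1 aff II-1×II-2: Zz|ZZ
Z/III-2 aff II-1×II-2: Zz|ZZ
Z/III-3 aff II-4×II-3: Zz|ZZ
⇒ Z over [I-1,I-2,II-1,II-2,II-3,II-4,II-5,III-1,III-2,III-3]: 561 consistent

III-3 ∈ {Jj ZZ, Jj Zz}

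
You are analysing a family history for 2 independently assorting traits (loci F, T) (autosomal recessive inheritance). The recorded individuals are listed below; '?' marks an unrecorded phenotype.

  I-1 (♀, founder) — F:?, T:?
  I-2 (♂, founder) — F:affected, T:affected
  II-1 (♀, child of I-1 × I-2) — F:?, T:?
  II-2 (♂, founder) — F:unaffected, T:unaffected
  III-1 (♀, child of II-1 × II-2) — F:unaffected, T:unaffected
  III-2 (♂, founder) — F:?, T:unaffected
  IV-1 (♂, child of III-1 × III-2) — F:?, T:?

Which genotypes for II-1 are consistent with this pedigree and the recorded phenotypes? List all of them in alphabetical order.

II-1 ∈ {Ff Tt, Ff tt, ff Tt, ff tt}

F/I-1 ? ·: FF|Ff|ff
F/I-2 aff ·: ff
F/II-1 ? I-1×I-2: Ff|ff
F/II-2 un ·: FF|Ff
F/III-1 un II-1×II-2: FF|Ff
F/III-2 ? ·: FF|Ff|ff
F/IV-1 ? III-1×III-2: FF|Ff|ff
⇒ F over [I-1,I-2,II-1,II-2,III-1,III-2,IV-1]: 72 consistent
T/I-1 ? ·: TT|Tt|tt
T/I-2 aff ·: tt
T/II-1 ? I-1×I-2: Tt|tt
T/II-2 un ·: TT|Tt
T/III-1 un II-1×II-2: TT|Tt
T/III-2 un ·: TT|Tt
T/IV-1 ? III-1×III-2: TT|Tt|tt
⇒ T over [I-1,I-2,II-1,II-2,III-1,III-2,IV-1]: 52 consistent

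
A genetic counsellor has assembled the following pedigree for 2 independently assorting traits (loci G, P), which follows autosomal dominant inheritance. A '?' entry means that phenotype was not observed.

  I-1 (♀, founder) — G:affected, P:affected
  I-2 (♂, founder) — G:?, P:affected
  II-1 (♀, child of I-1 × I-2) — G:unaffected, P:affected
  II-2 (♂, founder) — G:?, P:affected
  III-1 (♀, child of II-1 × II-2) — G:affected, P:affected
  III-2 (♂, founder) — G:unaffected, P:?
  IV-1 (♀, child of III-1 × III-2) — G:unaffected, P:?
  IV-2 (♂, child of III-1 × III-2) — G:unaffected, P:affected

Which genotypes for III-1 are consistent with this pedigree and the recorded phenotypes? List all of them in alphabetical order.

III-1 ∈ {Gg PP, Gg Pp}

G/I-1 aff ·: Gg
G/I-2 ? ·: gg|Gg
G/II-1 un I-1×I-2: gg
G/II-2 ? ·: Gg|GG
G/III-1 aff II-1×II-2: Gg
G/III-2 un ·: gg
G/IV-1 un III-1×III-2: gg
G/IV-2 un III-1×III-2: gg
⇒ G over [I-1,I-2,II-1,II-2,III-1,III-2,IV-1,IV-2]: 4 consistent
P/I-1 aff ·: Pp|PP
P/I-2 aff ·: Pp|PP
P/II-1 aff I-1×I-2: Pp|PP
P/II-2 aff ·: Pp|PP
P/III-1 aff II-1×II-2: Pp|PP
P/III-2 ? ·: pp|Pp|PP
P/IV-1 ? III-1×III-2: pp|Pp|PP
P/IV-2 aff III-1×III-2: Pp|PP
⇒ P over [I-1,I-2,II-1,II-2,III-1,III-2,IV-1,IV-2]: 204 consistent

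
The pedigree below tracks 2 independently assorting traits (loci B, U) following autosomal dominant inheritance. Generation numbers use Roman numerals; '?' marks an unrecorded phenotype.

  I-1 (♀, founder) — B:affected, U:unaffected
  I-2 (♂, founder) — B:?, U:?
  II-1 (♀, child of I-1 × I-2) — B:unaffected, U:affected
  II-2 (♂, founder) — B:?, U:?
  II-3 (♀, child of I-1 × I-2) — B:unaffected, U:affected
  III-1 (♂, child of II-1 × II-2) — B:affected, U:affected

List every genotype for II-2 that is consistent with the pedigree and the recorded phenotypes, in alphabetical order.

B/I-1 aff ·: Bb
B/I-2 ? ·: bb|Bb
B/II-1 un I-1×I-2: bb
B/II-2 ? ·: Bb|BB
B/II-3 un I-1×I-2: bb
B/III-1 aff II-1×II-2: Bb
⇒ B over [I-1,I-2,II-1,II-2,II-3,III-1]: 4 consistent
U/I-1 un ·: uu
U/I-2 ? ·: Uu|UU
U/II-1 aff I-1×I-2: Uu
U/II-2 ? ·: uu|Uu|UU
U/II-3 aff I-1×I-2: Uu
U/III-1 aff II-1×II-2: Uu|UU
⇒ U over [I-1,I-2,II-1,II-2,II-3,III-1]: 10 consistent

II-2 ∈ {BB UU, BB Uu, BB uu, Bb UU, Bb Uu, Bb uu}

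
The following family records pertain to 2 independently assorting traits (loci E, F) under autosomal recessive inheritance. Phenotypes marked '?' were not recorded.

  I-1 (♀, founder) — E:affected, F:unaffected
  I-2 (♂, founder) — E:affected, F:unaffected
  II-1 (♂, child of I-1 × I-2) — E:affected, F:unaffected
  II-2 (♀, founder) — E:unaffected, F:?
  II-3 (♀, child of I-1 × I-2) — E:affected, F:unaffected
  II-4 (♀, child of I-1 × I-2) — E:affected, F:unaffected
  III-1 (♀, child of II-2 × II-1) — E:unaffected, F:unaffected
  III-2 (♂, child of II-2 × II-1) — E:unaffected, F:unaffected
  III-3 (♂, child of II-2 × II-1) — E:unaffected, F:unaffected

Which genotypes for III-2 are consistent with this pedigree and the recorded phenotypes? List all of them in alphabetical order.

E/I-1 aff ·: ee
E/I-2 aff ·: ee
E/II-1 aff I-1×I-2: ee
E/II-2 un ·: EE|Ee
E/II-3 aff I-1×I-2: ee
E/II-4 aff I-1×I-2: ee
E/III-1 un II-2×II-1: Ee
E/III-2 un II-2×II-1: Ee
E/III-3 un II-2×II-1: Ee
⇒ E over [I-1,I-2,II-1,II-2,II-3,II-4,III-1,III-2,III-3]: 2 consistent
F/I-1 un ·: FF|Ff
F/I-2 un ·: FF|Ff
F/II-1 un I-1×I-2: FF|Ff
F/II-2 ? ·: FF|Ff|ff
F/II-3 un I-1×I-2: FF|Ff
F/II-4 un I-1×I-2: FF|Ff
F/III-1 un II-2×II-1: FF|Ff
F/III-2 un II-2×II-1: FF|Ff
F/III-3 un II-2×II-1: FF|Ff
⇒ F over [I-1,I-2,II-1,II-2,II-3,II-4,III-1,III-2,III-3]: 334 consistent

III-2 ∈ {Ee FF, Ee Ff}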